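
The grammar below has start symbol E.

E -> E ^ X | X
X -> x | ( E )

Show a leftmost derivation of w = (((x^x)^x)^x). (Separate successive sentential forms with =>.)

E=>X=>(E)=>(E^X)=>(X^X)=>((E)^X)=>((E^X)^X)=>((X^X)^X)=>(((E)^X)^X)=>(((E^X)^X)^X)=>(((X^X)^X)^X)=>(((x^X)^X)^X)=>(((x^x)^X)^X)=>(((x^x)^x)^X)=>(((x^x)^x)^x)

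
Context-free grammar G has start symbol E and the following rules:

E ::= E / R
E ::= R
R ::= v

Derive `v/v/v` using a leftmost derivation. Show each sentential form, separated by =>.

E=>E/R=>E/R/R=>R/R/R=>v/R/R=>v/v/R=>v/v/v

E => E/R   [E ::= E / R]
E/R => E/R/R   [E ::= E / R]
E/R/R => R/R/R   [E ::= R]
R/R/R => v/R/R   [R ::= v]
v/R/R => v/v/R   [R ::= v]
v/v/R => v/v/v   [R ::= v]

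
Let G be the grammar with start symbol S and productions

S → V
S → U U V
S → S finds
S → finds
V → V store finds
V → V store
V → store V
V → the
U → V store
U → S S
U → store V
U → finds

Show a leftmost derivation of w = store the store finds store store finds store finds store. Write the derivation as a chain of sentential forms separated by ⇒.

S ⇒ V ⇒ store V ⇒ store V store ⇒ store V store finds store ⇒ store V store finds store finds store ⇒ store V store store finds store finds store ⇒ store V store finds store store finds store finds store ⇒ store the store finds store store finds store finds store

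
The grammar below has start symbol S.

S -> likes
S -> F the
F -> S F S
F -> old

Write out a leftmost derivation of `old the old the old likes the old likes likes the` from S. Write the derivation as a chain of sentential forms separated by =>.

S => F the => S F S the => F the F S the => old the F S the => old the S F S S the => old the F the F S S the => old the S F S the F S S the => old the F the F S the F S S the => old the old the F S the F S S the => old the old the old S the F S S the => old the old the old likes the F S S the => old the old the old likes the old S S the => old the old the old likes the old likes S the => old the old the old likes the old likes likes the

S => F the   [S -> F the]
F the => S F S the   [F -> S F S]
S F S the => F the F S the   [S -> F the]
F the F S the => old the F S the   [F -> old]
old the F S the => old the S F S S the   [F -> S F S]
old the S F S S the => old the F the F S S the   [S -> F the]
old the F the F S S the => old the S F S the F S S the   [F -> S F S]
old the S F S the F S S the => old the F the F S the F S S the   [S -> F the]
old the F the F S the F S S the => old the old the F S the F S S the   [F -> old]
old the old the F S the F S S the => old the old the old S the F S S the   [F -> old]
old the old the old S the F S S the => old the old the old likes the F S S the   [S -> likes]
old the old the old likes the F S S the => old the old the old likes the old S S the   [F -> old]
old the old the old likes the old S S the => old the old the old likes the old likes S the   [S -> likes]
old the old the old likes the old likes S the => old the old the old likes the old likes likes the   [S -> likes]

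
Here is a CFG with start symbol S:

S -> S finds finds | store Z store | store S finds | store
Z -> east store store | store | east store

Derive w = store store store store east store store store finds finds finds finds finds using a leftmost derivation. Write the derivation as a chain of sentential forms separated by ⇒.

S ⇒ store S finds ⇒ store store S finds finds ⇒ store store S finds finds finds finds ⇒ store store store S finds finds finds finds finds ⇒ store store store store Z store finds finds finds finds finds ⇒ store store store store east store store store finds finds finds finds finds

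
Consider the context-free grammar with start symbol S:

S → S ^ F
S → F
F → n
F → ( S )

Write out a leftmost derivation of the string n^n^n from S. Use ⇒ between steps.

S ⇒ S^F ⇒ S^F^F ⇒ F^F^F ⇒ n^F^F ⇒ n^n^F ⇒ n^n^n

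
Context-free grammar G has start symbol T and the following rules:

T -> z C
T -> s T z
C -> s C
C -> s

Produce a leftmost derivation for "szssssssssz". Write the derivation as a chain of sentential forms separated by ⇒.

T ⇒ sTz   [T -> s T z]
sTz ⇒ szCz   [T -> z C]
szCz ⇒ szsCz   [C -> s C]
szsCz ⇒ szssCz   [C -> s C]
szssCz ⇒ szsssCz   [C -> s C]
szsssCz ⇒ szssssCz   [C -> s C]
szssssCz ⇒ szsssssCz   [C -> s C]
szsssssCz ⇒ szssssssCz   [C -> s C]
szssssssCz ⇒ szsssssssCz   [C -> s C]
szsssssssCz ⇒ szssssssssz   [C -> s]

T ⇒ sTz ⇒ szCz ⇒ szsCz ⇒ szssCz ⇒ szsssCz ⇒ szssssCz ⇒ szsssssCz ⇒ szssssssCz ⇒ szsssssssCz ⇒ szssssssssz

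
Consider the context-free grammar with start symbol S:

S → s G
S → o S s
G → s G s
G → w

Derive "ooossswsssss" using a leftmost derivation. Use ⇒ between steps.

S⇒oSs⇒ooSss⇒oooSsss⇒ooosGsss⇒ooossGssss⇒ooosssGsssss⇒ooossswsssss

S ⇒ oSs   [S → o S s]
oSs ⇒ ooSss   [S → o S s]
ooSss ⇒ oooSsss   [S → o S s]
oooSsss ⇒ ooosGsss   [S → s G]
ooosGsss ⇒ ooossGssss   [G → s G s]
ooossGssss ⇒ ooosssGsssss   [G → s G s]
ooosssGsssss ⇒ ooossswsssss   [G → w]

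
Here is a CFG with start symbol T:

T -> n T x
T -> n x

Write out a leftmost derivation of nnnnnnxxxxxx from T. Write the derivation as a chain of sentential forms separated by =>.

T => nTx => nnTxx => nnnTxxx => nnnnTxxxx => nnnnnTxxxxx => nnnnnnxxxxxx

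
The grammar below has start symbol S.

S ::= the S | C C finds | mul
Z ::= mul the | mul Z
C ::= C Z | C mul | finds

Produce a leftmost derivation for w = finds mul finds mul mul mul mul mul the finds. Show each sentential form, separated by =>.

S => C C finds => C mul C finds => finds mul C finds => finds mul C Z finds => finds mul finds Z finds => finds mul finds mul Z finds => finds mul finds mul mul Z finds => finds mul finds mul mul mul Z finds => finds mul finds mul mul mul mul Z finds => finds mul finds mul mul mul mul mul the finds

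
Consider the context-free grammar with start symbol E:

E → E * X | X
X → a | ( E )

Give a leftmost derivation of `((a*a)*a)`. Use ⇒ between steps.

E ⇒ X   [E → X]
X ⇒ (E)   [X → ( E )]
(E) ⇒ (E*X)   [E → E * X]
(E*X) ⇒ (X*X)   [E → X]
(X*X) ⇒ ((E)*X)   [X → ( E )]
((E)*X) ⇒ ((E*X)*X)   [E → E * X]
((E*X)*X) ⇒ ((X*X)*X)   [E → X]
((X*X)*X) ⇒ ((a*X)*X)   [X → a]
((a*X)*X) ⇒ ((a*a)*X)   [X → a]
((a*a)*X) ⇒ ((a*a)*a)   [X → a]

E ⇒ X ⇒ (E) ⇒ (E*X) ⇒ (X*X) ⇒ ((E)*X) ⇒ ((E*X)*X) ⇒ ((X*X)*X) ⇒ ((a*X)*X) ⇒ ((a*a)*X) ⇒ ((a*a)*a)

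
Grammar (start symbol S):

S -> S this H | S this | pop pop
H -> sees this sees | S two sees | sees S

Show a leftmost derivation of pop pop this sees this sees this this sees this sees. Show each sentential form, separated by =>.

S => S this H => S this this H => S this H this this H => pop pop this H this this H => pop pop this sees this sees this this H => pop pop this sees this sees this this sees this sees

S => S this H   [S -> S this H]
S this H => S this this H   [S -> S this]
S this this H => S this H this this H   [S -> S this H]
S this H this this H => pop pop this H this this H   [S -> pop pop]
pop pop this H this this H => pop pop this sees this sees this this H   [H -> sees this sees]
pop pop this sees this sees this this H => pop pop this sees this sees this this sees this sees   [H -> sees this sees]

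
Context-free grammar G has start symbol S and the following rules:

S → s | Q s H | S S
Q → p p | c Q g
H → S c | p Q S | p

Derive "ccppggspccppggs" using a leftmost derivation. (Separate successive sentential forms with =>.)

S=>QsH=>cQgsH=>ccQggsH=>ccppggsH=>ccppggspQS=>ccppggspcQgS=>ccppggspccQggS=>ccppggspccppggS=>ccppggspccppggs

S => QsH   [S → Q s H]
QsH => cQgsH   [Q → c Q g]
cQgsH => ccQggsH   [Q → c Q g]
ccQggsH => ccppggsH   [Q → p p]
ccppggsH => ccppggspQS   [H → p Q S]
ccppggspQS => ccppggspcQgS   [Q → c Q g]
ccppggspcQgS => ccppggspccQggS   [Q → c Q g]
ccppggspccQggS => ccppggspccppggS   [Q → p p]
ccppggspccppggS => ccppggspccppggs   [S → s]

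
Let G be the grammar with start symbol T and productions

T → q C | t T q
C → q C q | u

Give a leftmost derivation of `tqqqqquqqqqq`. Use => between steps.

T => tTq => tqCq => tqqCqq => tqqqCqqq => tqqqqCqqqq => tqqqqqCqqqqq => tqqqqquqqqqq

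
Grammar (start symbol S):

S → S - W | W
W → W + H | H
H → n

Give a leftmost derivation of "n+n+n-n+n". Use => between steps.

S=>S-W=>W-W=>W+H-W=>W+H+H-W=>H+H+H-W=>n+H+H-W=>n+n+H-W=>n+n+n-W=>n+n+n-W+H=>n+n+n-H+H=>n+n+n-n+H=>n+n+n-n+n

S => S-W   [S → S - W]
S-W => W-W   [S → W]
W-W => W+H-W   [W → W + H]
W+H-W => W+H+H-W   [W → W + H]
W+H+H-W => H+H+H-W   [W → H]
H+H+H-W => n+H+H-W   [H → n]
n+H+H-W => n+n+H-W   [H → n]
n+n+H-W => n+n+n-W   [H → n]
n+n+n-W => n+n+n-W+H   [W → W + H]
n+n+n-W+H => n+n+n-H+H   [W → H]
n+n+n-H+H => n+n+n-n+H   [H → n]
n+n+n-n+H => n+n+n-n+n   [H → n]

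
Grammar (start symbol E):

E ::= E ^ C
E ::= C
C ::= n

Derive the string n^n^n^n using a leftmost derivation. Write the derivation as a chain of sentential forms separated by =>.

E => E^C => E^C^C => E^C^C^C => C^C^C^C => n^C^C^C => n^n^C^C => n^n^n^C => n^n^n^n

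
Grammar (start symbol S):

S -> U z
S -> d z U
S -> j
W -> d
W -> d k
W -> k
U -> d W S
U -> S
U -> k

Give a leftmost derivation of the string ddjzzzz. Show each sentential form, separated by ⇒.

S⇒Uz⇒Sz⇒Uzz⇒Szz⇒Uzzz⇒dWSzzz⇒ddSzzz⇒ddUzzzz⇒ddSzzzz⇒ddjzzzz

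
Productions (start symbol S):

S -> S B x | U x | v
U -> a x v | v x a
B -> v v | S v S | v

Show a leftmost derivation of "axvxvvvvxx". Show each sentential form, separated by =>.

S=>SBx=>UxBx=>axvxBx=>axvxSvSx=>axvxvvSx=>axvxvvSBxx=>axvxvvvBxx=>axvxvvvvxx

S => SBx   [S -> S B x]
SBx => UxBx   [S -> U x]
UxBx => axvxBx   [U -> a x v]
axvxBx => axvxSvSx   [B -> S v S]
axvxSvSx => axvxvvSx   [S -> v]
axvxvvSx => axvxvvSBxx   [S -> S B x]
axvxvvSBxx => axvxvvvBxx   [S -> v]
axvxvvvBxx => axvxvvvvxx   [B -> v]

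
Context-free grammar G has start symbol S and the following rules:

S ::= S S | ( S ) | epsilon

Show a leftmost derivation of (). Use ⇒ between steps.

S ⇒ SS ⇒ SSS ⇒ SSSS ⇒ SSSSS ⇒ (S)SSSS ⇒ ()SSSS ⇒ ()SSS ⇒ ()SS ⇒ ()S ⇒ ()

S ⇒ SS   [S ::= S S]
SS ⇒ SSS   [S ::= S S]
SSS ⇒ SSSS   [S ::= S S]
SSSS ⇒ SSSSS   [S ::= S S]
SSSSS ⇒ (S)SSSS   [S ::= ( S )]
(S)SSSS ⇒ ()SSSS   [S ::= epsilon]
()SSSS ⇒ ()SSS   [S ::= epsilon]
()SSS ⇒ ()SS   [S ::= epsilon]
()SS ⇒ ()S   [S ::= epsilon]
()S ⇒ ()   [S ::= epsilon]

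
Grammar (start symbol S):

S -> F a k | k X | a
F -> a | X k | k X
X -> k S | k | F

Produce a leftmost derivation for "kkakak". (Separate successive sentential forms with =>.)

S => Fak => Xkak => Fkak => kXkak => kkSkak => kkakak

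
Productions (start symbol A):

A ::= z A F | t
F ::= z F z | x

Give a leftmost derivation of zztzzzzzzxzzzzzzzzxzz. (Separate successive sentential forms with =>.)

A => zAF => zzAFF => zztFF => zztzFzF => zztzzFzzF => zztzzzFzzzF => zztzzzzFzzzzF => zztzzzzzFzzzzzF => zztzzzzzzFzzzzzzF => zztzzzzzzxzzzzzzF => zztzzzzzzxzzzzzzzFz => zztzzzzzzxzzzzzzzzFzz => zztzzzzzzxzzzzzzzzxzz

A => zAF   [A ::= z A F]
zAF => zzAFF   [A ::= z A F]
zzAFF => zztFF   [A ::= t]
zztFF => zztzFzF   [F ::= z F z]
zztzFzF => zztzzFzzF   [F ::= z F z]
zztzzFzzF => zztzzzFzzzF   [F ::= z F z]
zztzzzFzzzF => zztzzzzFzzzzF   [F ::= z F z]
zztzzzzFzzzzF => zztzzzzzFzzzzzF   [F ::= z F z]
zztzzzzzFzzzzzF => zztzzzzzzFzzzzzzF   [F ::= z F z]
zztzzzzzzFzzzzzzF => zztzzzzzzxzzzzzzF   [F ::= x]
zztzzzzzzxzzzzzzF => zztzzzzzzxzzzzzzzFz   [F ::= z F z]
zztzzzzzzxzzzzzzzFz => zztzzzzzzxzzzzzzzzFzz   [F ::= z F z]
zztzzzzzzxzzzzzzzzFzz => zztzzzzzzxzzzzzzzzxzz   [F ::= x]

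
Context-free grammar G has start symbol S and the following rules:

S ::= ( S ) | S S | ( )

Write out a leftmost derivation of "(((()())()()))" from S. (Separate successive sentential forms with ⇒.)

S ⇒ (S) ⇒ ((S)) ⇒ ((SS)) ⇒ ((SSS)) ⇒ (((S)SS)) ⇒ (((SS)SS)) ⇒ (((()S)SS)) ⇒ (((()())SS)) ⇒ (((()())()S)) ⇒ (((()())()()))

S ⇒ (S)   [S ::= ( S )]
(S) ⇒ ((S))   [S ::= ( S )]
((S)) ⇒ ((SS))   [S ::= S S]
((SS)) ⇒ ((SSS))   [S ::= S S]
((SSS)) ⇒ (((S)SS))   [S ::= ( S )]
(((S)SS)) ⇒ (((SS)SS))   [S ::= S S]
(((SS)SS)) ⇒ (((()S)SS))   [S ::= ( )]
(((()S)SS)) ⇒ (((()())SS))   [S ::= ( )]
(((()())SS)) ⇒ (((()())()S))   [S ::= ( )]
(((()())()S)) ⇒ (((()())()()))   [S ::= ( )]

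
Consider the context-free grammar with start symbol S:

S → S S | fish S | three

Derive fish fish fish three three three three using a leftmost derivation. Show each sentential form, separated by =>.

S => S S => fish S S => fish S S S => fish fish S S S => fish fish S S S S => fish fish fish S S S S => fish fish fish three S S S => fish fish fish three three S S => fish fish fish three three three S => fish fish fish three three three three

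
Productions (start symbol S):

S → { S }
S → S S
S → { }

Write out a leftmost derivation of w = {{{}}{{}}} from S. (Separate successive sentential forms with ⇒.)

S ⇒ {S} ⇒ {SS} ⇒ {{S}S} ⇒ {{{}}S} ⇒ {{{}}{S}} ⇒ {{{}}{{}}}

S ⇒ {S}   [S → { S }]
{S} ⇒ {SS}   [S → S S]
{SS} ⇒ {{S}S}   [S → { S }]
{{S}S} ⇒ {{{}}S}   [S → { }]
{{{}}S} ⇒ {{{}}{S}}   [S → { S }]
{{{}}{S}} ⇒ {{{}}{{}}}   [S → { }]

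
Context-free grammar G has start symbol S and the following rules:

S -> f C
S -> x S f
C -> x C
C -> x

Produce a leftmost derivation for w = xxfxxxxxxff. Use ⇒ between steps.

S ⇒ xSf ⇒ xxSff ⇒ xxfCff ⇒ xxfxCff ⇒ xxfxxCff ⇒ xxfxxxCff ⇒ xxfxxxxCff ⇒ xxfxxxxxCff ⇒ xxfxxxxxxff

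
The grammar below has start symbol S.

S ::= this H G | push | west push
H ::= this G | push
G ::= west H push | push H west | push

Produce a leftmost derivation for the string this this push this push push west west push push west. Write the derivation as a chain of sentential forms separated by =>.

S => this H G => this this G G => this this push H west G => this this push this G west G => this this push this push H west west G => this this push this push push west west G => this this push this push push west west push H west => this this push this push push west west push push west

S => this H G   [S ::= this H G]
this H G => this this G G   [H ::= this G]
this this G G => this this push H west G   [G ::= push H west]
this this push H west G => this this push this G west G   [H ::= this G]
this this push this G west G => this this push this push H west west G   [G ::= push H west]
this this push this push H west west G => this this push this push push west west G   [H ::= push]
this this push this push push west west G => this this push this push push west west push H west   [G ::= push H west]
this this push this push push west west push H west => this this push this push push west west push push west   [H ::= push]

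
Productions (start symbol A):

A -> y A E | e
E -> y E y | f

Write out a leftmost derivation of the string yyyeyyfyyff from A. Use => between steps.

A => yAE => yyAEE => yyyAEEE => yyyeEEE => yyyeyEyEE => yyyeyyEyyEE => yyyeyyfyyEE => yyyeyyfyyfE => yyyeyyfyyff

A => yAE   [A -> y A E]
yAE => yyAEE   [A -> y A E]
yyAEE => yyyAEEE   [A -> y A E]
yyyAEEE => yyyeEEE   [A -> e]
yyyeEEE => yyyeyEyEE   [E -> y E y]
yyyeyEyEE => yyyeyyEyyEE   [E -> y E y]
yyyeyyEyyEE => yyyeyyfyyEE   [E -> f]
yyyeyyfyyEE => yyyeyyfyyfE   [E -> f]
yyyeyyfyyfE => yyyeyyfyyff   [E -> f]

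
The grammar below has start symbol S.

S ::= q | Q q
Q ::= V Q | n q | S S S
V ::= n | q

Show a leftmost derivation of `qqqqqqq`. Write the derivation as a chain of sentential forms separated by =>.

S => Qq => SSSq => QqSSq => SSSqSSq => qSSqSSq => qqSqSSq => qqqqSSq => qqqqqSq => qqqqqqq

S => Qq   [S ::= Q q]
Qq => SSSq   [Q ::= S S S]
SSSq => QqSSq   [S ::= Q q]
QqSSq => SSSqSSq   [Q ::= S S S]
SSSqSSq => qSSqSSq   [S ::= q]
qSSqSSq => qqSqSSq   [S ::= q]
qqSqSSq => qqqqSSq   [S ::= q]
qqqqSSq => qqqqqSq   [S ::= q]
qqqqqSq => qqqqqqq   [S ::= q]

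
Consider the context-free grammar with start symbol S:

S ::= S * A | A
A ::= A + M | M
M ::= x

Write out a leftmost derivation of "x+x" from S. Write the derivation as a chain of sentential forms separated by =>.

S => A   [S ::= A]
A => A+M   [A ::= A + M]
A+M => M+M   [A ::= M]
M+M => x+M   [M ::= x]
x+M => x+x   [M ::= x]

S => A => A+M => M+M => x+M => x+x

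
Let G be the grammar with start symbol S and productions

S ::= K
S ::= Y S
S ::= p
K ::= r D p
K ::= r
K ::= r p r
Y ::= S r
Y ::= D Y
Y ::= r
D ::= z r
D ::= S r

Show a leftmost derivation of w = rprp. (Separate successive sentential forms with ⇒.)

S ⇒ YS ⇒ SrS ⇒ YSrS ⇒ rSrS ⇒ rprS ⇒ rprp

S ⇒ YS   [S ::= Y S]
YS ⇒ SrS   [Y ::= S r]
SrS ⇒ YSrS   [S ::= Y S]
YSrS ⇒ rSrS   [Y ::= r]
rSrS ⇒ rprS   [S ::= p]
rprS ⇒ rprp   [S ::= p]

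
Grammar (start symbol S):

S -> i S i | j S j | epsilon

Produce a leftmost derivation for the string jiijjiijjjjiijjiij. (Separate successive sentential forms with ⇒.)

S⇒jSj⇒jiSij⇒jiiSiij⇒jiijSjiij⇒jiijjSjjiij⇒jiijjiSijjiij⇒jiijjiiSiijjiij⇒jiijjiijSjiijjiij⇒jiijjiijjSjjiijjiij⇒jiijjiijjjjiijjiij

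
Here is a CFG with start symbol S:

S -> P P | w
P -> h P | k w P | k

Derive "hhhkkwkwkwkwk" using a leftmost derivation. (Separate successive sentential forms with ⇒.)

S ⇒ PP   [S -> P P]
PP ⇒ hPP   [P -> h P]
hPP ⇒ hhPP   [P -> h P]
hhPP ⇒ hhhPP   [P -> h P]
hhhPP ⇒ hhhkP   [P -> k]
hhhkP ⇒ hhhkkwP   [P -> k w P]
hhhkkwP ⇒ hhhkkwkwP   [P -> k w P]
hhhkkwkwP ⇒ hhhkkwkwkwP   [P -> k w P]
hhhkkwkwkwP ⇒ hhhkkwkwkwkwP   [P -> k w P]
hhhkkwkwkwkwP ⇒ hhhkkwkwkwkwk   [P -> k]

S ⇒ PP ⇒ hPP ⇒ hhPP ⇒ hhhPP ⇒ hhhkP ⇒ hhhkkwP ⇒ hhhkkwkwP ⇒ hhhkkwkwkwP ⇒ hhhkkwkwkwkwP ⇒ hhhkkwkwkwkwk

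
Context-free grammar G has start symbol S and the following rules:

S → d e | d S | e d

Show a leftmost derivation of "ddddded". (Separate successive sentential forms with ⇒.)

S⇒dS⇒ddS⇒dddS⇒ddddS⇒dddddS⇒ddddded

S ⇒ dS   [S → d S]
dS ⇒ ddS   [S → d S]
ddS ⇒ dddS   [S → d S]
dddS ⇒ ddddS   [S → d S]
ddddS ⇒ dddddS   [S → d S]
dddddS ⇒ ddddded   [S → e d]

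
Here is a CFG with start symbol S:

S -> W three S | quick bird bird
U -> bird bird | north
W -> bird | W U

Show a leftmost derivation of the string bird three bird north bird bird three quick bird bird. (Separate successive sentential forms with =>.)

S => W three S => bird three S => bird three W three S => bird three W U three S => bird three W U U three S => bird three bird U U three S => bird three bird north U three S => bird three bird north bird bird three S => bird three bird north bird bird three quick bird bird

S => W three S   [S -> W three S]
W three S => bird three S   [W -> bird]
bird three S => bird three W three S   [S -> W three S]
bird three W three S => bird three W U three S   [W -> W U]
bird three W U three S => bird three W U U three S   [W -> W U]
bird three W U U three S => bird three bird U U three S   [W -> bird]
bird three bird U U three S => bird three bird north U three S   [U -> north]
bird three bird north U three S => bird three bird north bird bird three S   [U -> bird bird]
bird three bird north bird bird three S => bird three bird north bird bird three quick bird bird   [S -> quick bird bird]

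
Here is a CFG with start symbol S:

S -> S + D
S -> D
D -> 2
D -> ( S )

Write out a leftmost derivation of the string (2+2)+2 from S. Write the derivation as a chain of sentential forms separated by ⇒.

S ⇒ S+D ⇒ D+D ⇒ (S)+D ⇒ (S+D)+D ⇒ (D+D)+D ⇒ (2+D)+D ⇒ (2+2)+D ⇒ (2+2)+2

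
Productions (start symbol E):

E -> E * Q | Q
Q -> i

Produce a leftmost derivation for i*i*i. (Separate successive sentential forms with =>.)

E => E*Q => E*Q*Q => Q*Q*Q => i*Q*Q => i*i*Q => i*i*i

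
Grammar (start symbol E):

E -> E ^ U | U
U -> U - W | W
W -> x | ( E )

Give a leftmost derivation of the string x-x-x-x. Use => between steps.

E=>U=>U-W=>U-W-W=>U-W-W-W=>W-W-W-W=>x-W-W-W=>x-x-W-W=>x-x-x-W=>x-x-x-x

E => U   [E -> U]
U => U-W   [U -> U - W]
U-W => U-W-W   [U -> U - W]
U-W-W => U-W-W-W   [U -> U - W]
U-W-W-W => W-W-W-W   [U -> W]
W-W-W-W => x-W-W-W   [W -> x]
x-W-W-W => x-x-W-W   [W -> x]
x-x-W-W => x-x-x-W   [W -> x]
x-x-x-W => x-x-x-x   [W -> x]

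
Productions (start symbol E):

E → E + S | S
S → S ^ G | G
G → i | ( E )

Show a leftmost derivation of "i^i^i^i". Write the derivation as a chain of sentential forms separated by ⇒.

E ⇒ S ⇒ S^G ⇒ S^G^G ⇒ S^G^G^G ⇒ G^G^G^G ⇒ i^G^G^G ⇒ i^i^G^G ⇒ i^i^i^G ⇒ i^i^i^i

E ⇒ S   [E → S]
S ⇒ S^G   [S → S ^ G]
S^G ⇒ S^G^G   [S → S ^ G]
S^G^G ⇒ S^G^G^G   [S → S ^ G]
S^G^G^G ⇒ G^G^G^G   [S → G]
G^G^G^G ⇒ i^G^G^G   [G → i]
i^G^G^G ⇒ i^i^G^G   [G → i]
i^i^G^G ⇒ i^i^i^G   [G → i]
i^i^i^G ⇒ i^i^i^i   [G → i]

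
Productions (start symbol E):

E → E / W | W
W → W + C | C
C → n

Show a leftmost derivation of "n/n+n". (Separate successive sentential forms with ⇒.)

E ⇒ E/W ⇒ W/W ⇒ C/W ⇒ n/W ⇒ n/W+C ⇒ n/C+C ⇒ n/n+C ⇒ n/n+n

E ⇒ E/W   [E → E / W]
E/W ⇒ W/W   [E → W]
W/W ⇒ C/W   [W → C]
C/W ⇒ n/W   [C → n]
n/W ⇒ n/W+C   [W → W + C]
n/W+C ⇒ n/C+C   [W → C]
n/C+C ⇒ n/n+C   [C → n]
n/n+C ⇒ n/n+n   [C → n]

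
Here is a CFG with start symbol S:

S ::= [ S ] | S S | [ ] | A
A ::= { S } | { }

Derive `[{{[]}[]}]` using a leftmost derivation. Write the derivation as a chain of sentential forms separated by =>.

S => [S]   [S ::= [ S ]]
[S] => [A]   [S ::= A]
[A] => [{S}]   [A ::= { S }]
[{S}] => [{SS}]   [S ::= S S]
[{SS}] => [{AS}]   [S ::= A]
[{AS}] => [{{S}S}]   [A ::= { S }]
[{{S}S}] => [{{[]}S}]   [S ::= [ ]]
[{{[]}S}] => [{{[]}[]}]   [S ::= [ ]]

S => [S] => [A] => [{S}] => [{SS}] => [{AS}] => [{{S}S}] => [{{[]}S}] => [{{[]}[]}]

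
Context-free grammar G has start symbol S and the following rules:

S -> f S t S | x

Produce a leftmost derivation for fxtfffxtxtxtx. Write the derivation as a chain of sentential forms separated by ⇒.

S ⇒ fStS ⇒ fxtS ⇒ fxtfStS ⇒ fxtffStStS ⇒ fxtfffStStStS ⇒ fxtfffxtStStS ⇒ fxtfffxtxtStS ⇒ fxtfffxtxtxtS ⇒ fxtfffxtxtxtx

S ⇒ fStS   [S -> f S t S]
fStS ⇒ fxtS   [S -> x]
fxtS ⇒ fxtfStS   [S -> f S t S]
fxtfStS ⇒ fxtffStStS   [S -> f S t S]
fxtffStStS ⇒ fxtfffStStStS   [S -> f S t S]
fxtfffStStStS ⇒ fxtfffxtStStS   [S -> x]
fxtfffxtStStS ⇒ fxtfffxtxtStS   [S -> x]
fxtfffxtxtStS ⇒ fxtfffxtxtxtS   [S -> x]
fxtfffxtxtxtS ⇒ fxtfffxtxtxtx   [S -> x]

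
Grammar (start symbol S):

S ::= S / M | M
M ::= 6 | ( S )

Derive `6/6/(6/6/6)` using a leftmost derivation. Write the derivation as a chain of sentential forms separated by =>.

S=>S/M=>S/M/M=>M/M/M=>6/M/M=>6/6/M=>6/6/(S)=>6/6/(S/M)=>6/6/(S/M/M)=>6/6/(M/M/M)=>6/6/(6/M/M)=>6/6/(6/6/M)=>6/6/(6/6/6)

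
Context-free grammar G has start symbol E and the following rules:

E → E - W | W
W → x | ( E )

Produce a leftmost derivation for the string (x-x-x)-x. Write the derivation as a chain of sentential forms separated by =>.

E => E-W => W-W => (E)-W => (E-W)-W => (E-W-W)-W => (W-W-W)-W => (x-W-W)-W => (x-x-W)-W => (x-x-x)-W => (x-x-x)-x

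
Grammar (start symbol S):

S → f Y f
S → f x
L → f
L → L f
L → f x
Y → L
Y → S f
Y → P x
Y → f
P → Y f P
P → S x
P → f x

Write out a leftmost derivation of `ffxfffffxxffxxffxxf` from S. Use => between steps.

S => fYf => fPxf => fYfPxf => fPxfPxf => fYfPxfPxf => fPxfPxfPxf => fYfPxfPxfPxf => fSffPxfPxfPxf => ffxffPxfPxfPxf => ffxffSxxfPxfPxf => ffxfffYfxxfPxfPxf => ffxfffffxxfPxfPxf => ffxfffffxxffxxfPxf => ffxfffffxxffxxffxxf

S => fYf   [S → f Y f]
fYf => fPxf   [Y → P x]
fPxf => fYfPxf   [P → Y f P]
fYfPxf => fPxfPxf   [Y → P x]
fPxfPxf => fYfPxfPxf   [P → Y f P]
fYfPxfPxf => fPxfPxfPxf   [Y → P x]
fPxfPxfPxf => fYfPxfPxfPxf   [P → Y f P]
fYfPxfPxfPxf => fSffPxfPxfPxf   [Y → S f]
fSffPxfPxfPxf => ffxffPxfPxfPxf   [S → f x]
ffxffPxfPxfPxf => ffxffSxxfPxfPxf   [P → S x]
ffxffSxxfPxfPxf => ffxfffYfxxfPxfPxf   [S → f Y f]
ffxfffYfxxfPxfPxf => ffxfffffxxfPxfPxf   [Y → f]
ffxfffffxxfPxfPxf => ffxfffffxxffxxfPxf   [P → f x]
ffxfffffxxffxxfPxf => ffxfffffxxffxxffxxf   [P → f x]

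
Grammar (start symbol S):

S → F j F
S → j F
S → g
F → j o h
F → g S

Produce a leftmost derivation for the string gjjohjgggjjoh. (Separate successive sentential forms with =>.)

S => FjF => gSjF => gjFjF => gjjohjF => gjjohjgS => gjjohjgFjF => gjjohjggSjF => gjjohjgggjF => gjjohjgggjjoh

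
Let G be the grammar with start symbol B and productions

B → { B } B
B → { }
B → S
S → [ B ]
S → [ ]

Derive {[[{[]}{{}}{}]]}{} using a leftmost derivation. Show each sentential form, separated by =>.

B => {B}B => {S}B => {[B]}B => {[S]}B => {[[B]]}B => {[[{B}B]]}B => {[[{S}B]]}B => {[[{[]}B]]}B => {[[{[]}{B}B]]}B => {[[{[]}{{}}B]]}B => {[[{[]}{{}}{}]]}B => {[[{[]}{{}}{}]]}{}

B => {B}B   [B → { B } B]
{B}B => {S}B   [B → S]
{S}B => {[B]}B   [S → [ B ]]
{[B]}B => {[S]}B   [B → S]
{[S]}B => {[[B]]}B   [S → [ B ]]
{[[B]]}B => {[[{B}B]]}B   [B → { B } B]
{[[{B}B]]}B => {[[{S}B]]}B   [B → S]
{[[{S}B]]}B => {[[{[]}B]]}B   [S → [ ]]
{[[{[]}B]]}B => {[[{[]}{B}B]]}B   [B → { B } B]
{[[{[]}{B}B]]}B => {[[{[]}{{}}B]]}B   [B → { }]
{[[{[]}{{}}B]]}B => {[[{[]}{{}}{}]]}B   [B → { }]
{[[{[]}{{}}{}]]}B => {[[{[]}{{}}{}]]}{}   [B → { }]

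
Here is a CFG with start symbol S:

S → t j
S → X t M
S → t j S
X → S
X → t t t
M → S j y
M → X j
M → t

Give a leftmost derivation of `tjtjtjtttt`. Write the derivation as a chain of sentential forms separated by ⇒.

S ⇒ tjS   [S → t j S]
tjS ⇒ tjtjS   [S → t j S]
tjtjS ⇒ tjtjXtM   [S → X t M]
tjtjXtM ⇒ tjtjStM   [X → S]
tjtjStM ⇒ tjtjXtMtM   [S → X t M]
tjtjXtMtM ⇒ tjtjStMtM   [X → S]
tjtjStMtM ⇒ tjtjtjtMtM   [S → t j]
tjtjtjtMtM ⇒ tjtjtjtttM   [M → t]
tjtjtjtttM ⇒ tjtjtjtttt   [M → t]

S⇒tjS⇒tjtjS⇒tjtjXtM⇒tjtjStM⇒tjtjXtMtM⇒tjtjStMtM⇒tjtjtjtMtM⇒tjtjtjtttM⇒tjtjtjtttt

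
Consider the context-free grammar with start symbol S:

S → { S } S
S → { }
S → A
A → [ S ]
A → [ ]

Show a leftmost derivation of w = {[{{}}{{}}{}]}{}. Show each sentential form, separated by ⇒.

S ⇒ {S}S ⇒ {A}S ⇒ {[S]}S ⇒ {[{S}S]}S ⇒ {[{{}}S]}S ⇒ {[{{}}{S}S]}S ⇒ {[{{}}{{}}S]}S ⇒ {[{{}}{{}}{}]}S ⇒ {[{{}}{{}}{}]}{}

S ⇒ {S}S   [S → { S } S]
{S}S ⇒ {A}S   [S → A]
{A}S ⇒ {[S]}S   [A → [ S ]]
{[S]}S ⇒ {[{S}S]}S   [S → { S } S]
{[{S}S]}S ⇒ {[{{}}S]}S   [S → { }]
{[{{}}S]}S ⇒ {[{{}}{S}S]}S   [S → { S } S]
{[{{}}{S}S]}S ⇒ {[{{}}{{}}S]}S   [S → { }]
{[{{}}{{}}S]}S ⇒ {[{{}}{{}}{}]}S   [S → { }]
{[{{}}{{}}{}]}S ⇒ {[{{}}{{}}{}]}{}   [S → { }]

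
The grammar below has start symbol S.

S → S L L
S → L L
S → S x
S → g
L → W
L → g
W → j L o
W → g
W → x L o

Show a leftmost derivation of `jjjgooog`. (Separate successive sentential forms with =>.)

S => LL => WL => jLoL => jWoL => jjLooL => jjWooL => jjjLoooL => jjjgoooL => jjjgooog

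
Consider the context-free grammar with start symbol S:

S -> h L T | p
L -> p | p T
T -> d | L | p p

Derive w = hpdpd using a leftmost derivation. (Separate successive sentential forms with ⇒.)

S ⇒ hLT   [S -> h L T]
hLT ⇒ hpTT   [L -> p T]
hpTT ⇒ hpdT   [T -> d]
hpdT ⇒ hpdL   [T -> L]
hpdL ⇒ hpdpT   [L -> p T]
hpdpT ⇒ hpdpd   [T -> d]

S ⇒ hLT ⇒ hpTT ⇒ hpdT ⇒ hpdL ⇒ hpdpT ⇒ hpdpd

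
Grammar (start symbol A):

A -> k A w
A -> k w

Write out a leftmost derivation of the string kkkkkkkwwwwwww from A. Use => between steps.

A=>kAw=>kkAww=>kkkAwww=>kkkkAwwww=>kkkkkAwwwww=>kkkkkkAwwwwww=>kkkkkkkwwwwwww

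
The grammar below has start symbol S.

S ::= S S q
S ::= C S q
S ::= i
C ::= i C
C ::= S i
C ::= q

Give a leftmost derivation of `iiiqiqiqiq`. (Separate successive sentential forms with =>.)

S => SSq => SSqSq => SSqSqSq => CSqSqSqSq => SiSqSqSqSq => iiSqSqSqSq => iiiqSqSqSq => iiiqiqSqSq => iiiqiqiqSq => iiiqiqiqiq

S => SSq   [S ::= S S q]
SSq => SSqSq   [S ::= S S q]
SSqSq => SSqSqSq   [S ::= S S q]
SSqSqSq => CSqSqSqSq   [S ::= C S q]
CSqSqSqSq => SiSqSqSqSq   [C ::= S i]
SiSqSqSqSq => iiSqSqSqSq   [S ::= i]
iiSqSqSqSq => iiiqSqSqSq   [S ::= i]
iiiqSqSqSq => iiiqiqSqSq   [S ::= i]
iiiqiqSqSq => iiiqiqiqSq   [S ::= i]
iiiqiqiqSq => iiiqiqiqiq   [S ::= i]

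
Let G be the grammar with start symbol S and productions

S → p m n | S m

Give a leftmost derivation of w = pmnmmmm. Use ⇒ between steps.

S ⇒ Sm   [S → S m]
Sm ⇒ Smm   [S → S m]
Smm ⇒ Smmm   [S → S m]
Smmm ⇒ Smmmm   [S → S m]
Smmmm ⇒ pmnmmmm   [S → p m n]

S⇒Sm⇒Smm⇒Smmm⇒Smmmm⇒pmnmmmm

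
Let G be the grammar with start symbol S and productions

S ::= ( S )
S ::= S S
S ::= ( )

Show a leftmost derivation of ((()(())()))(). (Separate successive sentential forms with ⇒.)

S ⇒ SS ⇒ (S)S ⇒ ((S))S ⇒ ((SS))S ⇒ ((SSS))S ⇒ ((()SS))S ⇒ ((()(S)S))S ⇒ ((()(())S))S ⇒ ((()(())()))S ⇒ ((()(())()))()

S ⇒ SS   [S ::= S S]
SS ⇒ (S)S   [S ::= ( S )]
(S)S ⇒ ((S))S   [S ::= ( S )]
((S))S ⇒ ((SS))S   [S ::= S S]
((SS))S ⇒ ((SSS))S   [S ::= S S]
((SSS))S ⇒ ((()SS))S   [S ::= ( )]
((()SS))S ⇒ ((()(S)S))S   [S ::= ( S )]
((()(S)S))S ⇒ ((()(())S))S   [S ::= ( )]
((()(())S))S ⇒ ((()(())()))S   [S ::= ( )]
((()(())()))S ⇒ ((()(())()))()   [S ::= ( )]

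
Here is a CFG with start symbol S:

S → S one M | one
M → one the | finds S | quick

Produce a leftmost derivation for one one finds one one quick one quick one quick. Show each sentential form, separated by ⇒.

S ⇒ S one M   [S → S one M]
S one M ⇒ S one M one M   [S → S one M]
S one M one M ⇒ one one M one M   [S → one]
one one M one M ⇒ one one finds S one M   [M → finds S]
one one finds S one M ⇒ one one finds S one M one M   [S → S one M]
one one finds S one M one M ⇒ one one finds S one M one M one M   [S → S one M]
one one finds S one M one M one M ⇒ one one finds one one M one M one M   [S → one]
one one finds one one M one M one M ⇒ one one finds one one quick one M one M   [M → quick]
one one finds one one quick one M one M ⇒ one one finds one one quick one quick one M   [M → quick]
one one finds one one quick one quick one M ⇒ one one finds one one quick one quick one quick   [M → quick]

S ⇒ S one M ⇒ S one M one M ⇒ one one M one M ⇒ one one finds S one M ⇒ one one finds S one M one M ⇒ one one finds S one M one M one M ⇒ one one finds one one M one M one M ⇒ one one finds one one quick one M one M ⇒ one one finds one one quick one quick one M ⇒ one one finds one one quick one quick one quick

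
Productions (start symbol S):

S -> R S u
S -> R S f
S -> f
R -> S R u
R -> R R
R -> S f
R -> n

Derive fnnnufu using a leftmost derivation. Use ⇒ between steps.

S ⇒ RSu ⇒ SRuSu ⇒ fRuSu ⇒ fRRuSu ⇒ fRRRuSu ⇒ fnRRuSu ⇒ fnnRuSu ⇒ fnnnuSu ⇒ fnnnufu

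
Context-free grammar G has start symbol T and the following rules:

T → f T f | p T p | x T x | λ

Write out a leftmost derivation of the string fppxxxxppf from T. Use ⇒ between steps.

T ⇒ fTf ⇒ fpTpf ⇒ fppTppf ⇒ fppxTxppf ⇒ fppxxTxxppf ⇒ fppxxxxppf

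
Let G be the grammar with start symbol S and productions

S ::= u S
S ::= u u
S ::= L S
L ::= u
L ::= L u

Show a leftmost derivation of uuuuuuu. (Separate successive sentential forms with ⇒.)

S ⇒ uS   [S ::= u S]
uS ⇒ uuS   [S ::= u S]
uuS ⇒ uuuS   [S ::= u S]
uuuS ⇒ uuuLS   [S ::= L S]
uuuLS ⇒ uuuLuS   [L ::= L u]
uuuLuS ⇒ uuuuuS   [L ::= u]
uuuuuS ⇒ uuuuuuu   [S ::= u u]

S ⇒ uS ⇒ uuS ⇒ uuuS ⇒ uuuLS ⇒ uuuLuS ⇒ uuuuuS ⇒ uuuuuuu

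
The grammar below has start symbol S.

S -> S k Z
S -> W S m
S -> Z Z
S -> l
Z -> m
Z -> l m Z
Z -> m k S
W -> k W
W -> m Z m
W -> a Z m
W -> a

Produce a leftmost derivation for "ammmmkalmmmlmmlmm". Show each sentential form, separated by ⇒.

S⇒WSm⇒aZmSm⇒ammSm⇒ammWSmm⇒ammmZmSmm⇒ammmmkSmSmm⇒ammmmkWSmmSmm⇒ammmmkaZmSmmSmm⇒ammmmkalmZmSmmSmm⇒ammmmkalmmmSmmSmm⇒ammmmkalmmmlmmSmm⇒ammmmkalmmmlmmlmm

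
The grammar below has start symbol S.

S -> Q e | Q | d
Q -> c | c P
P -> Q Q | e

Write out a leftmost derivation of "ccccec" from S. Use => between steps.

S => Q => cP => cQQ => ccPQ => ccQQQ => cccQQ => ccccPQ => cccceQ => ccccec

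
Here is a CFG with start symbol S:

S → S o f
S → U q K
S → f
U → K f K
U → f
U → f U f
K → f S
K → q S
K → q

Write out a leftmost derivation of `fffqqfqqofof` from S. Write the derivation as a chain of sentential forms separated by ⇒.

S ⇒ Sof ⇒ UqKof ⇒ fUfqKof ⇒ fffqKof ⇒ fffqqSof ⇒ fffqqSofof ⇒ fffqqUqKofof ⇒ fffqqfqKofof ⇒ fffqqfqqofof

S ⇒ Sof   [S → S o f]
Sof ⇒ UqKof   [S → U q K]
UqKof ⇒ fUfqKof   [U → f U f]
fUfqKof ⇒ fffqKof   [U → f]
fffqKof ⇒ fffqqSof   [K → q S]
fffqqSof ⇒ fffqqSofof   [S → S o f]
fffqqSofof ⇒ fffqqUqKofof   [S → U q K]
fffqqUqKofof ⇒ fffqqfqKofof   [U → f]
fffqqfqKofof ⇒ fffqqfqqofof   [K → q]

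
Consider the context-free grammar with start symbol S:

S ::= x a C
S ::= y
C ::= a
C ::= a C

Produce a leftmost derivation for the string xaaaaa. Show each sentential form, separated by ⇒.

S ⇒ xaC   [S ::= x a C]
xaC ⇒ xaaC   [C ::= a C]
xaaC ⇒ xaaaC   [C ::= a C]
xaaaC ⇒ xaaaaC   [C ::= a C]
xaaaaC ⇒ xaaaaa   [C ::= a]

S ⇒ xaC ⇒ xaaC ⇒ xaaaC ⇒ xaaaaC ⇒ xaaaaa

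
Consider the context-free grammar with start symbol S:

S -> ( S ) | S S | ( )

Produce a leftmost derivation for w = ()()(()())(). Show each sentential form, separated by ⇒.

S ⇒ SS   [S -> S S]
SS ⇒ ()S   [S -> ( )]
()S ⇒ ()SS   [S -> S S]
()SS ⇒ ()()S   [S -> ( )]
()()S ⇒ ()()SS   [S -> S S]
()()SS ⇒ ()()(S)S   [S -> ( S )]
()()(S)S ⇒ ()()(SS)S   [S -> S S]
()()(SS)S ⇒ ()()(()S)S   [S -> ( )]
()()(()S)S ⇒ ()()(()())S   [S -> ( )]
()()(()())S ⇒ ()()(()())()   [S -> ( )]

S ⇒ SS ⇒ ()S ⇒ ()SS ⇒ ()()S ⇒ ()()SS ⇒ ()()(S)S ⇒ ()()(SS)S ⇒ ()()(()S)S ⇒ ()()(()())S ⇒ ()()(()())()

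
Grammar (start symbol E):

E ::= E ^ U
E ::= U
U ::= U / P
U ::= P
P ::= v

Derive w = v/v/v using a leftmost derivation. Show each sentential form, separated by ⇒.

E ⇒ U ⇒ U/P ⇒ U/P/P ⇒ P/P/P ⇒ v/P/P ⇒ v/v/P ⇒ v/v/v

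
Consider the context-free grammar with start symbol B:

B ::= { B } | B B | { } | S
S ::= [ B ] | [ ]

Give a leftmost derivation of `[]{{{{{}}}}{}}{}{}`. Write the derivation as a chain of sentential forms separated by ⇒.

B⇒BB⇒SB⇒[]B⇒[]BB⇒[]BBB⇒[]{B}BB⇒[]{BB}BB⇒[]{{B}B}BB⇒[]{{{B}}B}BB⇒[]{{{{B}}}B}BB⇒[]{{{{{}}}}B}BB⇒[]{{{{{}}}}{}}BB⇒[]{{{{{}}}}{}}{}B⇒[]{{{{{}}}}{}}{}{}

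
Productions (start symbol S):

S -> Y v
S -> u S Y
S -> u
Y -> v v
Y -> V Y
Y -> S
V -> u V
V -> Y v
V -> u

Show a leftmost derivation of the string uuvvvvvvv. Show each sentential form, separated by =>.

S => Yv   [S -> Y v]
Yv => VYv   [Y -> V Y]
VYv => YvYv   [V -> Y v]
YvYv => VYvYv   [Y -> V Y]
VYvYv => uVYvYv   [V -> u V]
uVYvYv => uuYvYv   [V -> u]
uuYvYv => uuSvYv   [Y -> S]
uuSvYv => uuYvvYv   [S -> Y v]
uuYvvYv => uuvvvvYv   [Y -> v v]
uuvvvvYv => uuvvvvvvv   [Y -> v v]

S => Yv => VYv => YvYv => VYvYv => uVYvYv => uuYvYv => uuSvYv => uuYvvYv => uuvvvvYv => uuvvvvvvv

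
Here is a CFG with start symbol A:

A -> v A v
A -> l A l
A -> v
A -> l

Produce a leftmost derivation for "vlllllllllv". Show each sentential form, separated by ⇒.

A⇒vAv⇒vlAlv⇒vllAllv⇒vlllAlllv⇒vllllAllllv⇒vlllllllllv

A ⇒ vAv   [A -> v A v]
vAv ⇒ vlAlv   [A -> l A l]
vlAlv ⇒ vllAllv   [A -> l A l]
vllAllv ⇒ vlllAlllv   [A -> l A l]
vlllAlllv ⇒ vllllAllllv   [A -> l A l]
vllllAllllv ⇒ vlllllllllv   [A -> l]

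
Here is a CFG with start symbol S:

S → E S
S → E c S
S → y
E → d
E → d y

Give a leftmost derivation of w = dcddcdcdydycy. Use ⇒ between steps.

S ⇒ EcS   [S → E c S]
EcS ⇒ dcS   [E → d]
dcS ⇒ dcES   [S → E S]
dcES ⇒ dcdS   [E → d]
dcdS ⇒ dcdEcS   [S → E c S]
dcdEcS ⇒ dcddcS   [E → d]
dcddcS ⇒ dcddcEcS   [S → E c S]
dcddcEcS ⇒ dcddcdcS   [E → d]
dcddcdcS ⇒ dcddcdcES   [S → E S]
dcddcdcES ⇒ dcddcdcdyS   [E → d y]
dcddcdcdyS ⇒ dcddcdcdyEcS   [S → E c S]
dcddcdcdyEcS ⇒ dcddcdcdydycS   [E → d y]
dcddcdcdydycS ⇒ dcddcdcdydycy   [S → y]

S⇒EcS⇒dcS⇒dcES⇒dcdS⇒dcdEcS⇒dcddcS⇒dcddcEcS⇒dcddcdcS⇒dcddcdcES⇒dcddcdcdyS⇒dcddcdcdyEcS⇒dcddcdcdydycS⇒dcddcdcdydycy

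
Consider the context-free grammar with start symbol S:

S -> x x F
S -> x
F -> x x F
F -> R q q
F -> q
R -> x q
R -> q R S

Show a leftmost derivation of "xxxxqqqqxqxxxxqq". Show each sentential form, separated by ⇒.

S⇒xxF⇒xxxxF⇒xxxxRqq⇒xxxxqRSqq⇒xxxxqqRSSqq⇒xxxxqqqRSSSqq⇒xxxxqqqqRSSSSqq⇒xxxxqqqqxqSSSSqq⇒xxxxqqqqxqxSSSqq⇒xxxxqqqqxqxxSSqq⇒xxxxqqqqxqxxxSqq⇒xxxxqqqqxqxxxxqq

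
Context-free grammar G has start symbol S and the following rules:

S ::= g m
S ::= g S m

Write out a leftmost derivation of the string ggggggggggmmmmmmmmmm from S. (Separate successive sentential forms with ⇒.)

S ⇒ gSm   [S ::= g S m]
gSm ⇒ ggSmm   [S ::= g S m]
ggSmm ⇒ gggSmmm   [S ::= g S m]
gggSmmm ⇒ ggggSmmmm   [S ::= g S m]
ggggSmmmm ⇒ gggggSmmmmm   [S ::= g S m]
gggggSmmmmm ⇒ ggggggSmmmmmm   [S ::= g S m]
ggggggSmmmmmm ⇒ gggggggSmmmmmmm   [S ::= g S m]
gggggggSmmmmmmm ⇒ ggggggggSmmmmmmmm   [S ::= g S m]
ggggggggSmmmmmmmm ⇒ gggggggggSmmmmmmmmm   [S ::= g S m]
gggggggggSmmmmmmmmm ⇒ ggggggggggmmmmmmmmmm   [S ::= g m]

S ⇒ gSm ⇒ ggSmm ⇒ gggSmmm ⇒ ggggSmmmm ⇒ gggggSmmmmm ⇒ ggggggSmmmmmm ⇒ gggggggSmmmmmmm ⇒ ggggggggSmmmmmmmm ⇒ gggggggggSmmmmmmmmm ⇒ ggggggggggmmmmmmmmmm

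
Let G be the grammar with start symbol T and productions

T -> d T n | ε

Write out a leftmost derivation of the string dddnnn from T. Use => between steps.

T => dTn   [T -> d T n]
dTn => ddTnn   [T -> d T n]
ddTnn => dddTnnn   [T -> d T n]
dddTnnn => dddnnn   [T -> ε]

T => dTn => ddTnn => dddTnnn => dddnnn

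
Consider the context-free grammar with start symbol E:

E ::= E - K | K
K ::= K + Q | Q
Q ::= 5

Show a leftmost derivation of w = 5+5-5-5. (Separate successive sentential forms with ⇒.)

E ⇒ E-K   [E ::= E - K]
E-K ⇒ E-K-K   [E ::= E - K]
E-K-K ⇒ K-K-K   [E ::= K]
K-K-K ⇒ K+Q-K-K   [K ::= K + Q]
K+Q-K-K ⇒ Q+Q-K-K   [K ::= Q]
Q+Q-K-K ⇒ 5+Q-K-K   [Q ::= 5]
5+Q-K-K ⇒ 5+5-K-K   [Q ::= 5]
5+5-K-K ⇒ 5+5-Q-K   [K ::= Q]
5+5-Q-K ⇒ 5+5-5-K   [Q ::= 5]
5+5-5-K ⇒ 5+5-5-Q   [K ::= Q]
5+5-5-Q ⇒ 5+5-5-5   [Q ::= 5]

E ⇒ E-K ⇒ E-K-K ⇒ K-K-K ⇒ K+Q-K-K ⇒ Q+Q-K-K ⇒ 5+Q-K-K ⇒ 5+5-K-K ⇒ 5+5-Q-K ⇒ 5+5-5-K ⇒ 5+5-5-Q ⇒ 5+5-5-5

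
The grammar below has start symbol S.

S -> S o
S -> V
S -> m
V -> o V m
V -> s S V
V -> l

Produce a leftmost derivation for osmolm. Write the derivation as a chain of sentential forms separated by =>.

S=>V=>oVm=>osSVm=>osSoVm=>osmoVm=>osmolm

S => V   [S -> V]
V => oVm   [V -> o V m]
oVm => osSVm   [V -> s S V]
osSVm => osSoVm   [S -> S o]
osSoVm => osmoVm   [S -> m]
osmoVm => osmolm   [V -> l]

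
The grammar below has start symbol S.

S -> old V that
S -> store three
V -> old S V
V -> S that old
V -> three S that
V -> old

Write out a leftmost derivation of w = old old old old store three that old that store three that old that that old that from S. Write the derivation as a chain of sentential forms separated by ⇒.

S ⇒ old V that ⇒ old S that old that ⇒ old old V that that old that ⇒ old old old S V that that old that ⇒ old old old old V that V that that old that ⇒ old old old old S that old that V that that old that ⇒ old old old old store three that old that V that that old that ⇒ old old old old store three that old that S that old that that old that ⇒ old old old old store three that old that store three that old that that old that

S ⇒ old V that   [S -> old V that]
old V that ⇒ old S that old that   [V -> S that old]
old S that old that ⇒ old old V that that old that   [S -> old V that]
old old V that that old that ⇒ old old old S V that that old that   [V -> old S V]
old old old S V that that old that ⇒ old old old old V that V that that old that   [S -> old V that]
old old old old V that V that that old that ⇒ old old old old S that old that V that that old that   [V -> S that old]
old old old old S that old that V that that old that ⇒ old old old old store three that old that V that that old that   [S -> store three]
old old old old store three that old that V that that old that ⇒ old old old old store three that old that S that old that that old that   [V -> S that old]
old old old old store three that old that S that old that that old that ⇒ old old old old store three that old that store three that old that that old that   [S -> store three]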